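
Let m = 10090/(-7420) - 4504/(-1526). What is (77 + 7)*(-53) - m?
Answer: -360197587/80878 ≈ -4453.6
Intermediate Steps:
m = 128731/80878 (m = 10090*(-1/7420) - 4504*(-1/1526) = -1009/742 + 2252/763 = 128731/80878 ≈ 1.5917)
(77 + 7)*(-53) - m = (77 + 7)*(-53) - 1*128731/80878 = 84*(-53) - 128731/80878 = -4452 - 128731/80878 = -360197587/80878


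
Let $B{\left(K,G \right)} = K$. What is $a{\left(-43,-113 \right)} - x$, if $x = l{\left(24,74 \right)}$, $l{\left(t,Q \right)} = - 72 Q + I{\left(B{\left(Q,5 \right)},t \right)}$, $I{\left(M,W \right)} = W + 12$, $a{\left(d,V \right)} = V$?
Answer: $5179$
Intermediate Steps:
$I{\left(M,W \right)} = 12 + W$
$l{\left(t,Q \right)} = 12 + t - 72 Q$ ($l{\left(t,Q \right)} = - 72 Q + \left(12 + t\right) = 12 + t - 72 Q$)
$x = -5292$ ($x = 12 + 24 - 5328 = -5292$)
$a{\left(-43,-113 \right)} - x = -113 - -5292 = -113 + 5292 = 5179$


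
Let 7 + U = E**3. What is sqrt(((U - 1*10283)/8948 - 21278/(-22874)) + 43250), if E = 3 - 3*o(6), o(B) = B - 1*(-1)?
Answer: sqrt(113238357692435275602)/51169138 ≈ 207.96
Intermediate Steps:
o(B) = 1 + B (o(B) = B + 1 = 1 + B)
E = -18 (E = 3 - 3*(1 + 6) = 3 - 3*7 = 3 - 21 = -18)
U = -5839 (U = -7 + (-18)**3 = -7 - 5832 = -5839)
sqrt(((U - 1*10283)/8948 - 21278/(-22874)) + 43250) = sqrt(((-5839 - 1*10283)/8948 - 21278/(-22874)) + 43250) = sqrt(((-5839 - 10283)*(1/8948) - 21278*(-1/22874)) + 43250) = sqrt((-16122*1/8948 + 10639/11437) + 43250) = sqrt((-8061/4474 + 10639/11437) + 43250) = sqrt(-44594771/51169138 + 43250) = sqrt(2213020623729/51169138) = sqrt(113238357692435275602)/51169138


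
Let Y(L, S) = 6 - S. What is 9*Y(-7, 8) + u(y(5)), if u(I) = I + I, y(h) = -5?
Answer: -28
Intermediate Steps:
u(I) = 2*I
9*Y(-7, 8) + u(y(5)) = 9*(6 - 1*8) + 2*(-5) = 9*(6 - 8) - 10 = 9*(-2) - 10 = -18 - 10 = -28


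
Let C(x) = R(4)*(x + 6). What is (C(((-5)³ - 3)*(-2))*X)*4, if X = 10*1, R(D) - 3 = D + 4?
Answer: 115280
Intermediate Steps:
R(D) = 7 + D (R(D) = 3 + (D + 4) = 3 + (4 + D) = 7 + D)
C(x) = 66 + 11*x (C(x) = (7 + 4)*(x + 6) = 11*(6 + x) = 66 + 11*x)
X = 10
(C(((-5)³ - 3)*(-2))*X)*4 = ((66 + 11*(((-5)³ - 3)*(-2)))*10)*4 = ((66 + 11*((-125 - 3)*(-2)))*10)*4 = ((66 + 11*(-128*(-2)))*10)*4 = ((66 + 11*256)*10)*4 = ((66 + 2816)*10)*4 = (2882*10)*4 = 28820*4 = 115280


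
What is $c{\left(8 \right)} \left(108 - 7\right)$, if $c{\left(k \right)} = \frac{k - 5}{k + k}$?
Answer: $\frac{303}{16} \approx 18.938$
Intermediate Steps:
$c{\left(k \right)} = \frac{-5 + k}{2 k}$
$c{\left(8 \right)} \left(108 - 7\right) = \frac{-5 + 8}{2 \cdot 8} \left(108 - 7\right) = \frac{1}{2} \cdot \frac{1}{8} \cdot 3 \cdot 101 = \frac{3}{16} \cdot 101 = \frac{303}{16}$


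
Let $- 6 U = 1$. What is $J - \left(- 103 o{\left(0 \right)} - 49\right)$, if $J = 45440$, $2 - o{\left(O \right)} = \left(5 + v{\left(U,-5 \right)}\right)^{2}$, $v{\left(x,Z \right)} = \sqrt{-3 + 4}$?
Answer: $41987$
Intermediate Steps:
$U = - \frac{1}{6}$ ($U = \left(- \frac{1}{6}\right) 1 = - \frac{1}{6} \approx -0.16667$)
$v{\left(x,Z \right)} = 1$ ($v{\left(x,Z \right)} = \sqrt{1} = 1$)
$o{\left(O \right)} = -34$ ($o{\left(O \right)} = 2 - \left(5 + 1\right)^{2} = 2 - 6^{2} = 2 - 36 = -34$)
$J - \left(- 103 o{\left(0 \right)} - 49\right) = 45440 - \left(\left(-103\right) \left(-34\right) - 49\right) = 45440 - \left(3502 - 49\right) = 45440 - 3453 = 41987$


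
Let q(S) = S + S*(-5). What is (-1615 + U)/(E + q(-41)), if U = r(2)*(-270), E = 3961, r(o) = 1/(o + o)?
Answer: -673/1650 ≈ -0.40788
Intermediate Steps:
r(o) = 1/(2*o)
q(S) = -4*S (q(S) = S - 5*S = -4*S)
U = -135/2 (U = ((½)/2)*(-270) = ((½)*(½))*(-270) = (¼)*(-270) = -135/2 ≈ -67.500)
(-1615 + U)/(E + q(-41)) = (-1615 - 135/2)/(3961 - 4*(-41)) = -3365/(2*(3961 + 164)) = -3365/2/4125 = -3365/2*1/4125 = -673/1650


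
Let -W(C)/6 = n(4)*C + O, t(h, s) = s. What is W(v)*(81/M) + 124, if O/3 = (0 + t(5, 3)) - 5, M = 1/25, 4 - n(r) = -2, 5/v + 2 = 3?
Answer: -291476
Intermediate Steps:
v = 5 (v = 5/(-2 + 3) = 5/1 = 5*1 = 5)
n(r) = 6 (n(r) = 4 - 1*(-2) = 4 + 2 = 6)
M = 1/25 ≈ 0.040000
O = -6 (O = 3*((0 + 3) - 5) = 3*(3 - 5) = 3*(-2) = -6)
W(C) = 36 - 36*C (W(C) = -6*(6*C - 6) = -6*(-6 + 6*C) = 36 - 36*C)
W(v)*(81/M) + 124 = (36 - 36*5)*(81/(1/25)) + 124 = (36 - 180)*(81*25) + 124 = -144*2025 + 124 = -291600 + 124 = -291476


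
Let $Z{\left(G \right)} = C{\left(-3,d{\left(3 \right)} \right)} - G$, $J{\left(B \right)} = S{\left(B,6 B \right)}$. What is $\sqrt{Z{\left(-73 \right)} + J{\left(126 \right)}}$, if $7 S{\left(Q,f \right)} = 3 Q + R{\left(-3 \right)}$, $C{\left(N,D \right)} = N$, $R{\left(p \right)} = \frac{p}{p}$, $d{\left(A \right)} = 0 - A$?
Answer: $\frac{\sqrt{6083}}{7} \approx 11.142$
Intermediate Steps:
$d{\left(A \right)} = - A$
$R{\left(p \right)} = 1$
$S{\left(Q,f \right)} = \frac{1}{7} + \frac{3 Q}{7}$ ($S{\left(Q,f \right)} = \frac{3 Q + 1}{7} = \frac{1 + 3 Q}{7} = \frac{1}{7} + \frac{3 Q}{7}$)
$J{\left(B \right)} = \frac{1}{7} + \frac{3 B}{7}$
$Z{\left(G \right)} = -3 - G$
$\sqrt{Z{\left(-73 \right)} + J{\left(126 \right)}} = \sqrt{\left(-3 - -73\right) + \left(\frac{1}{7} + \frac{3}{7} \cdot 126\right)} = \sqrt{\left(-3 + 73\right) + \left(\frac{1}{7} + 54\right)} = \sqrt{70 + \frac{379}{7}} = \sqrt{\frac{869}{7}} = \frac{\sqrt{6083}}{7}$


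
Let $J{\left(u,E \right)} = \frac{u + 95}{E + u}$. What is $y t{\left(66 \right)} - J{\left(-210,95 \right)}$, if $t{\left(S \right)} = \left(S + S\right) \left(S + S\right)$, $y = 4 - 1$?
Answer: $52271$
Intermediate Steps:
$y = 3$ ($y = 4 - 1 = 3$)
$t{\left(S \right)} = 4 S^{2}$ ($t{\left(S \right)} = 2 S 2 S = 4 S^{2}$)
$J{\left(u,E \right)} = \frac{95 + u}{E + u}$
$y t{\left(66 \right)} - J{\left(-210,95 \right)} = 3 \cdot 4 \cdot 66^{2} - \frac{95 - 210}{95 - 210} = 3 \cdot 4 \cdot 4356 - \frac{1}{-115} \left(-115\right) = 3 \cdot 17424 - \left(- \frac{1}{115}\right) \left(-115\right) = 52272 - 1 = 52271$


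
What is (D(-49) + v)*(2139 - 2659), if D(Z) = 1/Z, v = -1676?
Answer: 42705000/49 ≈ 8.7153e+5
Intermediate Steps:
(D(-49) + v)*(2139 - 2659) = (1/(-49) - 1676)*(2139 - 2659) = (-1/49 - 1676)*(-520) = -82125/49*(-520) = 42705000/49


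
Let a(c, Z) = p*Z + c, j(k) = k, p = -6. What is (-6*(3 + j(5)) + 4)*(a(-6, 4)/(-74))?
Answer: -660/37 ≈ -17.838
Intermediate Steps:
a(c, Z) = c - 6*Z (a(c, Z) = -6*Z + c = c - 6*Z)
(-6*(3 + j(5)) + 4)*(a(-6, 4)/(-74)) = (-6*(3 + 5) + 4)*((-6 - 6*4)/(-74)) = (-6*8 + 4)*((-6 - 24)*(-1/74)) = (-48 + 4)*(-30*(-1/74)) = -44*15/37 = -660/37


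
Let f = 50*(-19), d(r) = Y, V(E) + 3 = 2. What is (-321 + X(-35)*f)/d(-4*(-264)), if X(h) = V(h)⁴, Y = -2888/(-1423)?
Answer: -1808633/2888 ≈ -626.26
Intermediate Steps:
V(E) = -1 (V(E) = -3 + 2 = -1)
Y = 2888/1423 (Y = -2888*(-1/1423) = 2888/1423 ≈ 2.0295)
d(r) = 2888/1423
f = -950
X(h) = 1 (X(h) = (-1)⁴ = 1)
(-321 + X(-35)*f)/d(-4*(-264)) = (-321 + 1*(-950))/(2888/1423) = (-321 - 950)*(1423/2888) = -1271*1423/2888 = -1808633/2888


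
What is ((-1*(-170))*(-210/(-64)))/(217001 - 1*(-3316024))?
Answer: 7/44336 ≈ 0.00015789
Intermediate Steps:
((-1*(-170))*(-210/(-64)))/(217001 - 1*(-3316024)) = (170*(-210*(-1/64)))/(217001 + 3316024) = (170*(105/32))/3533025 = (8925/16)*(1/3533025) = 7/44336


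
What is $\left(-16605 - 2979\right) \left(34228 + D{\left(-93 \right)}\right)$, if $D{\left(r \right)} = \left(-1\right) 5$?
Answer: $-670223232$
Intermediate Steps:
$D{\left(r \right)} = -5$
$\left(-16605 - 2979\right) \left(34228 + D{\left(-93 \right)}\right) = \left(-16605 - 2979\right) \left(34228 - 5\right) = \left(-19584\right) 34223 = -670223232$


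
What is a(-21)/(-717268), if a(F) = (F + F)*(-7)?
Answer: -147/358634 ≈ -0.00040989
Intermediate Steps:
a(F) = -14*F (a(F) = (2*F)*(-7) = -14*F)
a(-21)/(-717268) = -14*(-21)/(-717268) = 294*(-1/717268) = -147/358634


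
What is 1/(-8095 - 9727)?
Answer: -1/17822 ≈ -5.6110e-5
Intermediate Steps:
1/(-8095 - 9727) = 1/(-17822) = -1/17822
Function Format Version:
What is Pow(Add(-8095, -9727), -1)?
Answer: Rational(-1, 17822) ≈ -5.6110e-5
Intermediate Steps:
Pow(Add(-8095, -9727), -1) = Pow(-17822, -1) = Rational(-1, 17822)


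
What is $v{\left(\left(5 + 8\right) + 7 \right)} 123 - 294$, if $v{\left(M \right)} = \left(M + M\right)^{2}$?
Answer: $196506$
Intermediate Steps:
$v{\left(M \right)} = 4 M^{2}$ ($v{\left(M \right)} = \left(2 M\right)^{2} = 4 M^{2}$)
$v{\left(\left(5 + 8\right) + 7 \right)} 123 - 294 = 4 \left(\left(5 + 8\right) + 7\right)^{2} \cdot 123 - 294 = 4 \left(13 + 7\right)^{2} \cdot 123 - 294 = 4 \cdot 20^{2} \cdot 123 - 294 = 4 \cdot 400 \cdot 123 - 294 = 1600 \cdot 123 - 294 = 196800 - 294 = 196506$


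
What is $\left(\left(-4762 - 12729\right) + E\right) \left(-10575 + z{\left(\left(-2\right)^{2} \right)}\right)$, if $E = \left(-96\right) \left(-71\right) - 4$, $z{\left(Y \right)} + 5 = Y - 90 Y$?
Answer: $116785544$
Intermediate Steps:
$z{\left(Y \right)} = -5 - 89 Y$ ($z{\left(Y \right)} = -5 + \left(Y - 90 Y\right) = -5 - 89 Y$)
$E = 6812$ ($E = 6816 - 4 = 6812$)
$\left(\left(-4762 - 12729\right) + E\right) \left(-10575 + z{\left(\left(-2\right)^{2} \right)}\right) = \left(\left(-4762 - 12729\right) + 6812\right) \left(-10575 - \left(5 + 89 \left(-2\right)^{2}\right)\right) = \left(-17491 + 6812\right) \left(-10575 - 361\right) = - 10679 \left(-10575 - 361\right) = \left(-10679\right) \left(-10936\right) = 116785544$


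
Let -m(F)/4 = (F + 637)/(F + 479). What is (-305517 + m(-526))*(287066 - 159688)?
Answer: -1829002232190/47 ≈ -3.8915e+10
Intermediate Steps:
m(F) = -4*(637 + F)/(479 + F) (m(F) = -4*(F + 637)/(F + 479) = -4*(637 + F)/(479 + F))
(-305517 + m(-526))*(287066 - 159688) = (-305517 + 4*(-637 - 1*(-526))/(479 - 526))*(287066 - 159688) = (-305517 + 4*(-637 + 526)/(-47))*127378 = (-305517 + 4*(-1/47)*(-111))*127378 = (-305517 + 444/47)*127378 = -14358855/47*127378 = -1829002232190/47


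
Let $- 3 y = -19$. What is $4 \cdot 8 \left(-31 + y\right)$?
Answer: $- \frac{2368}{3} \approx -789.33$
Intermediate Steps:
$y = \frac{19}{3}$ ($y = \left(- \frac{1}{3}\right) \left(-19\right) = \frac{19}{3} \approx 6.3333$)
$4 \cdot 8 \left(-31 + y\right) = 4 \cdot 8 \left(-31 + \frac{19}{3}\right) = 32 \left(- \frac{74}{3}\right) = - \frac{2368}{3}$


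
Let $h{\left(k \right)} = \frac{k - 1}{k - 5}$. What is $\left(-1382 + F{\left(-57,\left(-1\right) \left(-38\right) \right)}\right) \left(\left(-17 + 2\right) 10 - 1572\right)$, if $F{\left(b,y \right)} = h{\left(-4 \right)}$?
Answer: $\frac{7136542}{3} \approx 2.3788 \cdot 10^{6}$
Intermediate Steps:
$h{\left(k \right)} = \frac{-1 + k}{-5 + k}$
$F{\left(b,y \right)} = \frac{5}{9}$ ($F{\left(b,y \right)} = \frac{-1 - 4}{-5 - 4} = \frac{1}{-9} \left(-5\right) = \left(- \frac{1}{9}\right) \left(-5\right) = \frac{5}{9}$)
$\left(-1382 + F{\left(-57,\left(-1\right) \left(-38\right) \right)}\right) \left(\left(-17 + 2\right) 10 - 1572\right) = \left(-1382 + \frac{5}{9}\right) \left(\left(-17 + 2\right) 10 - 1572\right) = - \frac{12433 \left(\left(-15\right) 10 - 1572\right)}{9} = - \frac{12433 \left(-150 - 1572\right)}{9} = \left(- \frac{12433}{9}\right) \left(-1722\right) = \frac{7136542}{3}$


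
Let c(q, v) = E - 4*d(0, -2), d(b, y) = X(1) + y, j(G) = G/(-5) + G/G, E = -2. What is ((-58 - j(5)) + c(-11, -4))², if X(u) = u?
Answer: 3136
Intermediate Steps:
j(G) = 1 - G/5 (j(G) = G*(-⅕) + 1 = -G/5 + 1 = 1 - G/5)
d(b, y) = 1 + y
c(q, v) = 2 (c(q, v) = -2 - 4*(1 - 2) = -2 - 4*(-1) = -2 + 4 = 2)
((-58 - j(5)) + c(-11, -4))² = ((-58 - (1 - ⅕*5)) + 2)² = ((-58 - (1 - 1)) + 2)² = ((-58 - 1*0) + 2)² = ((-58 + 0) + 2)² = (-58 + 2)² = (-56)² = 3136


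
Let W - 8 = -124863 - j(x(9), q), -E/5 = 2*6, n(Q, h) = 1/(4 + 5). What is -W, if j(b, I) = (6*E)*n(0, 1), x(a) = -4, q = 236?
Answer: 124815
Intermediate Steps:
n(Q, h) = ⅑ (n(Q, h) = 1/9 = ⅑)
E = -60 (E = -10*6 = -5*12 = -60)
j(b, I) = -40 (j(b, I) = (6*(-60))*(⅑) = -360*⅑ = -40)
W = -124815 (W = 8 + (-124863 - 1*(-40)) = 8 + (-124863 + 40) = 8 - 124823 = -124815)
-W = -1*(-124815) = 124815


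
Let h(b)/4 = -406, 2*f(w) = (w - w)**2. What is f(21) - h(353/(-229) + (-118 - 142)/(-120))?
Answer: 1624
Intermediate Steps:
f(w) = 0 (f(w) = (w - w)**2/2 = (1/2)*0**2 = (1/2)*0 = 0)
h(b) = -1624 (h(b) = 4*(-406) = -1624)
f(21) - h(353/(-229) + (-118 - 142)/(-120)) = 0 - 1*(-1624) = 0 + 1624 = 1624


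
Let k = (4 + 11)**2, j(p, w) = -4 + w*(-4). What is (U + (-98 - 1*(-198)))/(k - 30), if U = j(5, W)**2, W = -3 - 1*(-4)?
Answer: 164/195 ≈ 0.84103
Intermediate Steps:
W = 1 (W = -3 + 4 = 1)
j(p, w) = -4 - 4*w
k = 225 (k = 15**2 = 225)
U = 64 (U = (-4 - 4*1)**2 = (-4 - 4)**2 = (-8)**2 = 64)
(U + (-98 - 1*(-198)))/(k - 30) = (64 + (-98 - 1*(-198)))/(225 - 30) = (64 + (-98 + 198))/195 = (64 + 100)*(1/195) = 164*(1/195) = 164/195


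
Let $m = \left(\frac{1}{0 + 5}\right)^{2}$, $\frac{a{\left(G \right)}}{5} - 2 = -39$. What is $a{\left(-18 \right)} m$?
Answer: $- \frac{37}{5} \approx -7.4$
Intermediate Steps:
$a{\left(G \right)} = -185$ ($a{\left(G \right)} = 10 + 5 \left(-39\right) = 10 - 195 = -185$)
$m = \frac{1}{25}$ ($m = \left(\frac{1}{5}\right)^{2} = \frac{1}{25} \approx 0.04$)
$a{\left(-18 \right)} m = \left(-185\right) \frac{1}{25} = - \frac{37}{5}$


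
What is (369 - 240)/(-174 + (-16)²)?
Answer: 129/82 ≈ 1.5732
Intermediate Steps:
(369 - 240)/(-174 + (-16)²) = 129/(-174 + 256) = 129/82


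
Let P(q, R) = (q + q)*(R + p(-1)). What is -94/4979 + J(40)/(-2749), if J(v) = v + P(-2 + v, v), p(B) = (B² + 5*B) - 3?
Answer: -12944898/13687271 ≈ -0.94576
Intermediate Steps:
p(B) = -3 + B² + 5*B
P(q, R) = 2*q*(-7 + R) (P(q, R) = (q + q)*(R + (-3 + (-1)² + 5*(-1))) = (2*q)*(R + (-3 + 1 - 5)) = (2*q)*(R - 7) = (2*q)*(-7 + R) = 2*q*(-7 + R))
J(v) = v + 2*(-7 + v)*(-2 + v) (J(v) = v + 2*(-2 + v)*(-7 + v) = v + 2*(-7 + v)*(-2 + v))
-94/4979 + J(40)/(-2749) = -94/4979 + (40 + 2*(-7 + 40)*(-2 + 40))/(-2749) = -94*1/4979 + (40 + 2*33*38)*(-1/2749) = -94/4979 + (40 + 2508)*(-1/2749) = -94/4979 + 2548*(-1/2749) = -94/4979 - 2548/2749 = -12944898/13687271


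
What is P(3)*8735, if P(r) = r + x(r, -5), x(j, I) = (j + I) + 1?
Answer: 17470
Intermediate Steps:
x(j, I) = 1 + I + j (x(j, I) = (I + j) + 1 = 1 + I + j)
P(r) = -4 + 2*r (P(r) = r + (1 - 5 + r) = r + (-4 + r) = -4 + 2*r)
P(3)*8735 = (-4 + 2*3)*8735 = (-4 + 6)*8735 = 2*8735 = 17470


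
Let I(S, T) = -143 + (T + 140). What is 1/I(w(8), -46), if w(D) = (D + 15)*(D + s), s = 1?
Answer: -1/49 ≈ -0.020408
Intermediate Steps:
w(D) = (1 + D)*(15 + D) (w(D) = (D + 15)*(D + 1) = (15 + D)*(1 + D) = (1 + D)*(15 + D))
I(S, T) = -3 + T (I(S, T) = -143 + (140 + T) = -3 + T)
1/I(w(8), -46) = 1/(-3 - 46) = 1/(-49) = -1/49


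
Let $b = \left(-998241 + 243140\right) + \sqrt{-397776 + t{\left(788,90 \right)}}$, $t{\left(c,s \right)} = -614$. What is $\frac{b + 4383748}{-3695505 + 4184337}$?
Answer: $\frac{1209549}{162944} + \frac{i \sqrt{398390}}{488832} \approx 7.4231 + 0.0012912 i$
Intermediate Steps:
$b = -755101 + i \sqrt{398390}$ ($b = \left(-998241 + 243140\right) + \sqrt{-397776 - 614} = -755101 + \sqrt{-398390} = -755101 + i \sqrt{398390} \approx -7.551 \cdot 10^{5} + 631.18 i$)
$\frac{b + 4383748}{-3695505 + 4184337} = \frac{\left(-755101 + i \sqrt{398390}\right) + 4383748}{-3695505 + 4184337} = \frac{3628647 + i \sqrt{398390}}{488832} = \left(3628647 + i \sqrt{398390}\right) \frac{1}{488832} = \frac{1209549}{162944} + \frac{i \sqrt{398390}}{488832}$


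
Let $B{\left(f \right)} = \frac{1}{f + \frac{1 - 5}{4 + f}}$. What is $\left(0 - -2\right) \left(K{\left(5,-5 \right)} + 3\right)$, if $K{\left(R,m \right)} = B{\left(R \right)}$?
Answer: $\frac{264}{41} \approx 6.439$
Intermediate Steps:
$B{\left(f \right)} = \frac{1}{f - \frac{4}{4 + f}}$
$K{\left(R,m \right)} = \frac{4 + R}{-4 + R^{2} + 4 R}$
$\left(0 - -2\right) \left(K{\left(5,-5 \right)} + 3\right) = \left(0 - -2\right) \left(\frac{4 + 5}{-4 + 5^{2} + 4 \cdot 5} + 3\right) = \left(0 + 2\right) \left(\frac{1}{-4 + 25 + 20} \cdot 9 + 3\right) = 2 \left(\frac{1}{41} \cdot 9 + 3\right) = 2 \left(\frac{9}{41} + 3\right) = 2 \cdot \frac{132}{41} = \frac{264}{41}$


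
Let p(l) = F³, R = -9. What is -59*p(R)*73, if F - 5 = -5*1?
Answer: 0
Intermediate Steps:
F = 0 (F = 5 - 5*1 = 5 - 5 = 0)
p(l) = 0 (p(l) = 0³ = 0)
-59*p(R)*73 = -59*0*73 = 0*73 = 0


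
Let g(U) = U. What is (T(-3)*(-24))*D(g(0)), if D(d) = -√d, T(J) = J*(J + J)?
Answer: 0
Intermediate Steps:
T(J) = 2*J² (T(J) = J*(2*J) = 2*J²)
(T(-3)*(-24))*D(g(0)) = ((2*(-3)²)*(-24))*(-√0) = ((2*9)*(-24))*(-1*0) = (18*(-24))*0 = -432*0 = 0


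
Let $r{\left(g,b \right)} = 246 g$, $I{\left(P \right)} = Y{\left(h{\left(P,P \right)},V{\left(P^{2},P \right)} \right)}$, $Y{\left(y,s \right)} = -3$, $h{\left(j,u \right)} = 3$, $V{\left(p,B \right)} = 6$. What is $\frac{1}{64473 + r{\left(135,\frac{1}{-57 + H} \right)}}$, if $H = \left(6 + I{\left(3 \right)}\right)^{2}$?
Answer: $\frac{1}{97683} \approx 1.0237 \cdot 10^{-5}$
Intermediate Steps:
$I{\left(P \right)} = -3$
$H = 9$ ($H = \left(6 - 3\right)^{2} = 3^{2} = 9$)
$\frac{1}{64473 + r{\left(135,\frac{1}{-57 + H} \right)}} = \frac{1}{64473 + 246 \cdot 135} = \frac{1}{64473 + 33210} = \frac{1}{97683}$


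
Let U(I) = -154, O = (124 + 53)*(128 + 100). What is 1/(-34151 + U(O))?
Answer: -1/34305 ≈ -2.9150e-5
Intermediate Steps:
O = 40356 (O = 177*228 = 40356)
1/(-34151 + U(O)) = 1/(-34151 - 154) = 1/(-34305) = -1/34305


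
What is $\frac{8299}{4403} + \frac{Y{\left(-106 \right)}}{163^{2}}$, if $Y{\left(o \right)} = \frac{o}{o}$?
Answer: $\frac{220500534}{116983307} \approx 1.8849$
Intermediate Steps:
$Y{\left(o \right)} = 1$
$\frac{8299}{4403} + \frac{Y{\left(-106 \right)}}{163^{2}} = \frac{8299}{4403} + 1 \frac{1}{163^{2}} = 8299 \cdot \frac{1}{4403} + 1 \cdot \frac{1}{26569} = \frac{8299}{4403} + 1 \cdot \frac{1}{26569} = \frac{8299}{4403} + \frac{1}{26569} = \frac{220500534}{116983307}$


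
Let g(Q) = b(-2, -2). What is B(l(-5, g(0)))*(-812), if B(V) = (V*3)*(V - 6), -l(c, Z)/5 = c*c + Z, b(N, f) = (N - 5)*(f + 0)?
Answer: -95479020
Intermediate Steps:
b(N, f) = f*(-5 + N) (b(N, f) = (-5 + N)*f = f*(-5 + N))
g(Q) = 14 (g(Q) = -2*(-5 - 2) = -2*(-7) = 14)
l(c, Z) = -5*Z - 5*c² (l(c, Z) = -5*(c*c + Z) = -5*(c² + Z) = -5*(Z + c²) = -5*Z - 5*c²)
B(V) = 3*V*(-6 + V) (B(V) = (3*V)*(-6 + V) = 3*V*(-6 + V))
B(l(-5, g(0)))*(-812) = (3*(-5*14 - 5*(-5)²)*(-6 + (-5*14 - 5*(-5)²)))*(-812) = (3*(-70 - 5*25)*(-6 + (-70 - 5*25)))*(-812) = (3*(-70 - 125)*(-6 + (-70 - 125)))*(-812) = (3*(-195)*(-6 - 195))*(-812) = (3*(-195)*(-201))*(-812) = 117585*(-812) = -95479020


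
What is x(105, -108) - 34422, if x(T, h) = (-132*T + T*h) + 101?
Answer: -59521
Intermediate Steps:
x(T, h) = 101 - 132*T + T*h
x(105, -108) - 34422 = (101 - 132*105 + 105*(-108)) - 34422 = (101 - 13860 - 11340) - 34422 = -25099 - 34422 = -59521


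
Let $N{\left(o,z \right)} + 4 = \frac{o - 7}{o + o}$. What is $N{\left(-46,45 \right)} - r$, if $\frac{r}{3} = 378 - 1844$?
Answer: $\frac{404301}{92} \approx 4394.6$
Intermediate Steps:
$N{\left(o,z \right)} = -4 + \frac{-7 + o}{2 o}$ ($N{\left(o,z \right)} = -4 + \frac{o - 7}{o + o} = -4 + \frac{-7 + o}{2 o}$)
$r = -4398$ ($r = 3 \left(378 - 1844\right) = 3 \left(-1466\right) = -4398$)
$N{\left(-46,45 \right)} - r = \frac{7 \left(-1 - -46\right)}{2 \left(-46\right)} - -4398 = \frac{7}{2} \left(- \frac{1}{46}\right) \left(-1 + 46\right) + 4398 = \frac{7}{2} \left(- \frac{1}{46}\right) 45 + 4398 = - \frac{315}{92} + 4398 = \frac{404301}{92}$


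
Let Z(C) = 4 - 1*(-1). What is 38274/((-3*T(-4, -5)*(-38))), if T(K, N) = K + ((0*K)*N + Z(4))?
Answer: 6379/19 ≈ 335.74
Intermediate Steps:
Z(C) = 5 (Z(C) = 4 + 1 = 5)
T(K, N) = 5 + K (T(K, N) = K + ((0*K)*N + 5) = K + (0*N + 5) = K + (0 + 5) = K + 5 = 5 + K)
38274/((-3*T(-4, -5)*(-38))) = 38274/((-3*(5 - 4)*(-38))) = 38274/((-3*1*(-38))) = 38274/((-3*(-38))) = 38274/114 = 38274*(1/114) = 6379/19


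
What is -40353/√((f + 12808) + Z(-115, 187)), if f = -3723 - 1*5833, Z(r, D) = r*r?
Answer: -40353*√16477/16477 ≈ -314.37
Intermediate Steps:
Z(r, D) = r²
f = -9556 (f = -3723 - 5833 = -9556)
-40353/√((f + 12808) + Z(-115, 187)) = -40353/√((-9556 + 12808) + (-115)²) = -40353/√(3252 + 13225) = -40353*√16477/16477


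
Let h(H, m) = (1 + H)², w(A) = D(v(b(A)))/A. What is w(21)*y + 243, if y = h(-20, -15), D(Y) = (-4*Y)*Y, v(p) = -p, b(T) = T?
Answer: -30081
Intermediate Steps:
D(Y) = -4*Y²
w(A) = -4*A (w(A) = (-4*A²)/A = -4*A)
y = 361 (y = (1 - 20)² = (-19)² = 361)
w(21)*y + 243 = -4*21*361 + 243 = -84*361 + 243 = -30324 + 243 = -30081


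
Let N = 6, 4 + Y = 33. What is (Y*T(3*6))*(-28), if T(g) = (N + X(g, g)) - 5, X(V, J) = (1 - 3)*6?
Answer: 8932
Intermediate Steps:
Y = 29 (Y = -4 + 33 = 29)
X(V, J) = -12 (X(V, J) = -2*6 = -12)
T(g) = -11 (T(g) = (6 - 12) - 5 = -6 - 5 = -11)
(Y*T(3*6))*(-28) = (29*(-11))*(-28) = -319*(-28) = 8932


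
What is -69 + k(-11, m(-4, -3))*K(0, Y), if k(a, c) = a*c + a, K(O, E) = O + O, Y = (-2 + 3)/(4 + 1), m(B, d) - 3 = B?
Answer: -69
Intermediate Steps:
m(B, d) = 3 + B
Y = 1/5 ≈ 0.20000
K(O, E) = 2*O
k(a, c) = a + a*c
-69 + k(-11, m(-4, -3))*K(0, Y) = -69 + (-11*(1 + (3 - 4)))*(2*0) = -69 - 11*(1 - 1)*0 = -69 - 11*0*0 = -69 + 0*0 = -69 + 0 = -69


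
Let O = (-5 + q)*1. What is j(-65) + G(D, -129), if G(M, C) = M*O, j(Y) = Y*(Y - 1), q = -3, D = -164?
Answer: 5602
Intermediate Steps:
O = -8 (O = (-5 - 3)*1 = -8*1 = -8)
j(Y) = Y*(-1 + Y)
G(M, C) = -8*M (G(M, C) = M*(-8) = -8*M)
j(-65) + G(D, -129) = -65*(-1 - 65) - 8*(-164) = -65*(-66) + 1312 = 4290 + 1312 = 5602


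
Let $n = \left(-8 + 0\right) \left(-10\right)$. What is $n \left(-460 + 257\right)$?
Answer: $-16240$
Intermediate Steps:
$n = 80$ ($n = \left(-8\right) \left(-10\right) = 80$)
$n \left(-460 + 257\right) = 80 \left(-460 + 257\right) = 80 \left(-203\right) = -16240$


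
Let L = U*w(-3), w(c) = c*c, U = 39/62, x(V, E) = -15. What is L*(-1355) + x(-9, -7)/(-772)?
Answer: -183583065/23932 ≈ -7671.0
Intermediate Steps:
U = 39/62 (U = 39*(1/62) = 39/62 ≈ 0.62903)
w(c) = c**2
L = 351/62 (L = (39/62)*(-3)**2 = (39/62)*9 = 351/62 ≈ 5.6613)
L*(-1355) + x(-9, -7)/(-772) = (351/62)*(-1355) - 15/(-772) = -475605/62 - 15*(-1/772) = -475605/62 + 15/772 = -183583065/23932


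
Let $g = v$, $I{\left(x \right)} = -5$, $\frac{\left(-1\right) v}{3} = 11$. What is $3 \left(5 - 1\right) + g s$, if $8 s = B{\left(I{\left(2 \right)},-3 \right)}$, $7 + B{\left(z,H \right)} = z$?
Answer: $\frac{123}{2} \approx 61.5$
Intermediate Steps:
$v = -33$ ($v = \left(-3\right) 11 = -33$)
$B{\left(z,H \right)} = -7 + z$
$s = - \frac{3}{2}$ ($s = \frac{-7 - 5}{8} = \frac{1}{8} \left(-12\right) = - \frac{3}{2} \approx -1.5$)
$g = -33$
$3 \left(5 - 1\right) + g s = 3 \left(5 - 1\right) - - \frac{99}{2} = 3 \cdot 4 + \frac{99}{2} = 12 + \frac{99}{2} = \frac{123}{2}$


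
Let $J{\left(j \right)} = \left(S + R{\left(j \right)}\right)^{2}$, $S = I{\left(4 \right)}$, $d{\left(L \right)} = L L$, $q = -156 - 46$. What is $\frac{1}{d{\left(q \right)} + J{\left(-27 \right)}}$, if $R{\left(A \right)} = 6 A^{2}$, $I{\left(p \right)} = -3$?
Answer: $\frac{1}{19146445} \approx 5.2229 \cdot 10^{-8}$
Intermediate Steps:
$q = -202$ ($q = -156 - 46 = -202$)
$d{\left(L \right)} = L^{2}$
$S = -3$
$J{\left(j \right)} = \left(-3 + 6 j^{2}\right)^{2}$
$\frac{1}{d{\left(q \right)} + J{\left(-27 \right)}} = \frac{1}{\left(-202\right)^{2} + 9 \left(-1 + 2 \left(-27\right)^{2}\right)^{2}} = \frac{1}{40804 + 9 \left(-1 + 2 \cdot 729\right)^{2}} = \frac{1}{40804 + 9 \left(-1 + 1458\right)^{2}} = \frac{1}{40804 + 9 \cdot 1457^{2}} = \frac{1}{40804 + 9 \cdot 2122849} = \frac{1}{40804 + 19105641} = \frac{1}{19146445}$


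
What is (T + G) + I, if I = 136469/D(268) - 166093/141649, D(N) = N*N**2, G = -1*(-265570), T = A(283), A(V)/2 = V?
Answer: 725637332671271653/2726577803968 ≈ 2.6614e+5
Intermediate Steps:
A(V) = 2*V
T = 566 (T = 2*283 = 566)
G = 265570
D(N) = N**3
I = -3177765555995/2726577803968 (I = 136469/(268**3) - 166093/141649 = 136469/19248832 - 166093*1/141649 = 136469*(1/19248832) - 166093/141649 = 136469/19248832 - 166093/141649 = -3177765555995/2726577803968 ≈ -1.1655)
(T + G) + I = (566 + 265570) - 3177765555995/2726577803968 = 266136 - 3177765555995/2726577803968 = 725637332671271653/2726577803968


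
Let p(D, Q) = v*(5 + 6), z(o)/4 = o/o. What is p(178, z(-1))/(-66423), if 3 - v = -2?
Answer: -55/66423 ≈ -0.00082803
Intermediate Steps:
v = 5 (v = 3 - 1*(-2) = 3 + 2 = 5)
z(o) = 4 (z(o) = 4*(o/o) = 4*1 = 4)
p(D, Q) = 55 (p(D, Q) = 5*(5 + 6) = 5*11 = 55)
p(178, z(-1))/(-66423) = 55/(-66423) = 55*(-1/66423) = -55/66423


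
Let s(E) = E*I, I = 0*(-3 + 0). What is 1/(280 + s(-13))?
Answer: 1/280 ≈ 0.0035714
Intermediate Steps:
I = 0 (I = 0*(-3) = 0)
s(E) = 0 (s(E) = E*0 = 0)
1/(280 + s(-13)) = 1/(280 + 0) = 1/280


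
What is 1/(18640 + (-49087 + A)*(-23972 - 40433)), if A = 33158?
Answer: 1/1025925885 ≈ 9.7473e-10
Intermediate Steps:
1/(18640 + (-49087 + A)*(-23972 - 40433)) = 1/(18640 + (-49087 + 33158)*(-23972 - 40433)) = 1/(18640 - 15929*(-64405)) = 1/(18640 + 1025907245) = 1/1025925885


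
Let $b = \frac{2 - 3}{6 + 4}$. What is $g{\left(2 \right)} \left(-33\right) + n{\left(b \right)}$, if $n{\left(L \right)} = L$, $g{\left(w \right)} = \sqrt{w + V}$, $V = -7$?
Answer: $- \frac{1}{10} - 33 i \sqrt{5} \approx -0.1 - 73.79 i$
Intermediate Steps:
$b = - \frac{1}{10} \approx -0.1$
$g{\left(w \right)} = \sqrt{-7 + w}$ ($g{\left(w \right)} = \sqrt{w - 7} = \sqrt{-7 + w}$)
$g{\left(2 \right)} \left(-33\right) + n{\left(b \right)} = \sqrt{-7 + 2} \left(-33\right) - \frac{1}{10} = \sqrt{-5} \left(-33\right) - \frac{1}{10} = i \sqrt{5} \left(-33\right) - \frac{1}{10} = - 33 i \sqrt{5} - \frac{1}{10} = - \frac{1}{10} - 33 i \sqrt{5}$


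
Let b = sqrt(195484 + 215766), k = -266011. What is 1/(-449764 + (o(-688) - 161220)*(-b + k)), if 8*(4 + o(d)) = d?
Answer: 21454892323/920619458632175610158 - 2016375*sqrt(658)/920619458632175610158 ≈ 2.3249e-11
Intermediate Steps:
o(d) = -4 + d/8
b = 25*sqrt(658) (b = sqrt(411250) = 25*sqrt(658) ≈ 641.29)
1/(-449764 + (o(-688) - 161220)*(-b + k)) = 1/(-449764 + ((-4 + (1/8)*(-688)) - 161220)*(-25*sqrt(658) - 266011)) = 1/(-449764 + ((-4 - 86) - 161220)*(-25*sqrt(658) - 266011)) = 1/(-449764 + (-90 - 161220)*(-266011 - 25*sqrt(658))) = 1/(-449764 - 161310*(-266011 - 25*sqrt(658))) = 1/(-449764 + (42910234410 + 4032750*sqrt(658))) = 1/(42909784646 + 4032750*sqrt(658))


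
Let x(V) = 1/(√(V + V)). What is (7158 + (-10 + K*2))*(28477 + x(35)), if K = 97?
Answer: 209078134 + 3671*√70/35 ≈ 2.0908e+8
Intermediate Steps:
x(V) = √2/(2*√V) (x(V) = 1/(√(2*V)) = 1/(√2*√V) = √2/(2*√V))
(7158 + (-10 + K*2))*(28477 + x(35)) = (7158 + (-10 + 97*2))*(28477 + √2/(2*√35)) = (7158 + (-10 + 194))*(28477 + √2*(√35/35)/2) = (7158 + 184)*(28477 + √70/70) = 7342*(28477 + √70/70) = 209078134 + 3671*√70/35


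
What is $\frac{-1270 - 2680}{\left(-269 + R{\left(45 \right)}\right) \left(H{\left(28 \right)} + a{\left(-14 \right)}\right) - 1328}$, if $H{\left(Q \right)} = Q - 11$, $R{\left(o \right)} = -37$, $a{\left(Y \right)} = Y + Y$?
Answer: $- \frac{1975}{1019} \approx -1.9382$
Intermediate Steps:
$a{\left(Y \right)} = 2 Y$
$H{\left(Q \right)} = -11 + Q$
$\frac{-1270 - 2680}{\left(-269 + R{\left(45 \right)}\right) \left(H{\left(28 \right)} + a{\left(-14 \right)}\right) - 1328} = \frac{-1270 - 2680}{\left(-269 - 37\right) \left(\left(-11 + 28\right) + 2 \left(-14\right)\right) - 1328} = - \frac{3950}{- 306 \left(17 - 28\right) - 1328} = - \frac{3950}{\left(-306\right) \left(-11\right) - 1328} = - \frac{3950}{3366 - 1328} = - \frac{3950}{2038} = \left(-3950\right) \frac{1}{2038} = - \frac{1975}{1019}$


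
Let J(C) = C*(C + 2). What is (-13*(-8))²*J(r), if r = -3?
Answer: 32448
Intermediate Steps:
J(C) = C*(2 + C)
(-13*(-8))²*J(r) = (-13*(-8))²*(-3*(2 - 3)) = 104²*(-3*(-1)) = 10816*3 = 32448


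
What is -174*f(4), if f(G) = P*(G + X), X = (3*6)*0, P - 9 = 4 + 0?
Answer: -9048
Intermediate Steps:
P = 13 (P = 9 + (4 + 0) = 9 + 4 = 13)
X = 0 (X = 18*0 = 0)
f(G) = 13*G (f(G) = 13*(G + 0) = 13*G)
-174*f(4) = -2262*4 = -174*52 = -9048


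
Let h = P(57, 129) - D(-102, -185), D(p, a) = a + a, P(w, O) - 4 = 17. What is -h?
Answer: -391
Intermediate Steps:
P(w, O) = 21 (P(w, O) = 4 + 17 = 21)
D(p, a) = 2*a
h = 391 (h = 21 - 2*(-185) = 21 - 1*(-370) = 21 + 370 = 391)
-h = -1*391 = -391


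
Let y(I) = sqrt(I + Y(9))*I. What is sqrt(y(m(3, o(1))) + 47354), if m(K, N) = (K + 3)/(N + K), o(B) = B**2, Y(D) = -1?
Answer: sqrt(189416 + 3*sqrt(2))/2 ≈ 217.61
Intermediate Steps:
m(K, N) = (3 + K)/(K + N)
y(I) = I*sqrt(-1 + I) (y(I) = sqrt(I - 1)*I = sqrt(-1 + I)*I = I*sqrt(-1 + I))
sqrt(y(m(3, o(1))) + 47354) = sqrt(((3 + 3)/(3 + 1**2))*sqrt(-1 + (3 + 3)/(3 + 1**2)) + 47354) = sqrt((6/(3 + 1))*sqrt(-1 + 6/(3 + 1)) + 47354) = sqrt((6/4)*sqrt(-1 + 6/4) + 47354) = sqrt(((1/4)*6)*sqrt(-1 + (1/4)*6) + 47354) = sqrt(3*sqrt(-1 + 3/2)/2 + 47354) = sqrt(3*sqrt(1/2)/2 + 47354) = sqrt(3*(sqrt(2)/2)/2 + 47354) = sqrt(3*sqrt(2)/4 + 47354) = sqrt(47354 + 3*sqrt(2)/4)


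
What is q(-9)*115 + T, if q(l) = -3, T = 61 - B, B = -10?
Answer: -274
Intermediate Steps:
T = 71 (T = 61 - 1*(-10) = 61 + 10 = 71)
q(-9)*115 + T = -3*115 + 71 = -345 + 71 = -274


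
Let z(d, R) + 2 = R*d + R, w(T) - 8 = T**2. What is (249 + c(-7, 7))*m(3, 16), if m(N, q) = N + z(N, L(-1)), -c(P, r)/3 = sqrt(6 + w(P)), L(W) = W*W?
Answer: 1245 - 45*sqrt(7) ≈ 1125.9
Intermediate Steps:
w(T) = 8 + T**2
L(W) = W**2
c(P, r) = -3*sqrt(14 + P**2) (c(P, r) = -3*sqrt(6 + (8 + P**2)) = -3*sqrt(14 + P**2))
z(d, R) = -2 + R + R*d (z(d, R) = -2 + (R*d + R) = -2 + (R + R*d) = -2 + R + R*d)
m(N, q) = -1 + 2*N (m(N, q) = N + (-2 + (-1)**2 + (-1)**2*N) = N + (-2 + 1 + 1*N) = N + (-2 + 1 + N) = N + (-1 + N) = -1 + 2*N)
(249 + c(-7, 7))*m(3, 16) = (249 - 3*sqrt(14 + (-7)**2))*(-1 + 2*3) = (249 - 3*sqrt(14 + 49))*(-1 + 6) = (249 - 9*sqrt(7))*5 = 1245 - 45*sqrt(7)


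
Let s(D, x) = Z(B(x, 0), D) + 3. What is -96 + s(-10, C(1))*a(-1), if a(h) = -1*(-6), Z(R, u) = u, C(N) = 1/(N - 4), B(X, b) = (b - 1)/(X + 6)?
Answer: -138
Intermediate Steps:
B(X, b) = (-1 + b)/(6 + X)
C(N) = 1/(-4 + N)
s(D, x) = 3 + D (s(D, x) = D + 3 = 3 + D)
a(h) = 6
-96 + s(-10, C(1))*a(-1) = -96 + (3 - 10)*6 = -96 - 7*6 = -96 - 42 = -138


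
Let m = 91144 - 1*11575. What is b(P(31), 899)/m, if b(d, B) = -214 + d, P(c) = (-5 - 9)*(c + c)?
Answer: -1082/79569 ≈ -0.013598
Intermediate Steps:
P(c) = -28*c
m = 79569 (m = 91144 - 11575 = 79569)
b(P(31), 899)/m = (-214 - 28*31)/79569 = (-214 - 868)*(1/79569) = -1082*1/79569 = -1082/79569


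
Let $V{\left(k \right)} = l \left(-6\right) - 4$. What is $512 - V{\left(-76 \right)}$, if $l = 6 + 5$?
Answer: $582$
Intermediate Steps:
$l = 11$
$V{\left(k \right)} = -70$ ($V{\left(k \right)} = 11 \left(-6\right) - 4 = -66 - 4 = -70$)
$512 - V{\left(-76 \right)} = 512 - -70 = 512 + 70 = 582$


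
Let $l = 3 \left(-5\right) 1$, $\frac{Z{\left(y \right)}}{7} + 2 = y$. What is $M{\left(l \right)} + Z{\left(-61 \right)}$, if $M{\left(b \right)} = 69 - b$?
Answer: $-357$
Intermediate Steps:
$Z{\left(y \right)} = -14 + 7 y$
$l = -15$ ($l = \left(-15\right) 1 = -15$)
$M{\left(l \right)} + Z{\left(-61 \right)} = \left(69 - -15\right) + \left(-14 + 7 \left(-61\right)\right) = \left(69 + 15\right) - 441 = 84 - 441 = -357$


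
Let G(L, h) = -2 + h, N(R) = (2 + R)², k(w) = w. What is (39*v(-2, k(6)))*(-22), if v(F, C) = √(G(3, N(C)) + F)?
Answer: -1716*√15 ≈ -6646.0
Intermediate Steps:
v(F, C) = √(-2 + F + (2 + C)²) (v(F, C) = √((-2 + (2 + C)²) + F) = √(-2 + F + (2 + C)²))
(39*v(-2, k(6)))*(-22) = (39*√(-2 - 2 + (2 + 6)²))*(-22) = (39*√(-2 - 2 + 8²))*(-22) = (39*√(-2 - 2 + 64))*(-22) = (39*√60)*(-22) = (39*(2*√15))*(-22) = (78*√15)*(-22) = -1716*√15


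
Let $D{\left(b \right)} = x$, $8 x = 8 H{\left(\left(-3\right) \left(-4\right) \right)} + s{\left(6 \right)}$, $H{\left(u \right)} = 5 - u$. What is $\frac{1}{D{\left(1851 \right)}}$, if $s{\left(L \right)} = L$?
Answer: $- \frac{4}{25} \approx -0.16$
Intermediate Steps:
$x = - \frac{25}{4}$ ($x = \frac{8 \left(5 - \left(-3\right) \left(-4\right)\right) + 6}{8} = \frac{8 \left(5 - 12\right) + 6}{8} = \frac{8 \left(-7\right) + 6}{8} = \frac{-56 + 6}{8} = \frac{1}{8} \left(-50\right) = - \frac{25}{4} \approx -6.25$)
$D{\left(b \right)} = - \frac{25}{4}$
$\frac{1}{D{\left(1851 \right)}} = \frac{1}{- \frac{25}{4}} = - \frac{4}{25}$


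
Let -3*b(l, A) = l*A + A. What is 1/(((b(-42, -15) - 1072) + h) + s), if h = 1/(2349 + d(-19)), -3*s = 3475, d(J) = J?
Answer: -6990/17022977 ≈ -0.00041062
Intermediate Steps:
b(l, A) = -A/3 - A*l/3 (b(l, A) = -(l*A + A)/3 = -(A*l + A)/3 = -(A + A*l)/3 = -A/3 - A*l/3)
s = -3475/3 (s = -1/3*3475 = -3475/3 ≈ -1158.3)
h = 1/2330 (h = 1/(2349 - 19) = 1/2330 ≈ 0.00042918)
1/(((b(-42, -15) - 1072) + h) + s) = 1/(((-1/3*(-15)*(1 - 42) - 1072) + 1/2330) - 3475/3) = 1/(((-1/3*(-15)*(-41) - 1072) + 1/2330) - 3475/3) = 1/(((-205 - 1072) + 1/2330) - 3475/3) = 1/((-1277 + 1/2330) - 3475/3) = 1/(-2975409/2330 - 3475/3) = 1/(-17022977/6990) = -6990/17022977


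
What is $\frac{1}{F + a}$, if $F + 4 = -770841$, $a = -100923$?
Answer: $- \frac{1}{871768} \approx -1.1471 \cdot 10^{-6}$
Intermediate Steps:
$F = -770845$ ($F = -4 - 770841 = -770845$)
$\frac{1}{F + a} = \frac{1}{-770845 - 100923} = \frac{1}{-871768} = - \frac{1}{871768}$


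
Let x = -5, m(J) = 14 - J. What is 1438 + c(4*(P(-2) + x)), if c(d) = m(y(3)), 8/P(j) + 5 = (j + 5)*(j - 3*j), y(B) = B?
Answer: 1449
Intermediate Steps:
P(j) = 8/(-5 - 2*j*(5 + j)) (P(j) = 8/(-5 + (j + 5)*(j - 3*j)) = 8/(-5 + (5 + j)*(-2*j)) = 8/(-5 - 2*j*(5 + j)))
c(d) = 11 (c(d) = 14 - 1*3 = 14 - 3 = 11)
1438 + c(4*(P(-2) + x)) = 1438 + 11 = 1449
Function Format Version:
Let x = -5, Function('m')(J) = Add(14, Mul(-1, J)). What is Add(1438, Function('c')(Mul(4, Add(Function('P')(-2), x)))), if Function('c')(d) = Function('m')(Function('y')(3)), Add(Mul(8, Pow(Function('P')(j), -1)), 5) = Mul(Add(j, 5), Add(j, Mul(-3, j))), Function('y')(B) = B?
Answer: 1449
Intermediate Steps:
Function('P')(j) = Mul(8, Pow(Add(-5, Mul(-2, j, Add(5, j))), -1)) (Function('P')(j) = Mul(8, Pow(Add(-5, Mul(Add(j, 5), Add(j, Mul(-3, j)))), -1)) = Mul(8, Pow(Add(-5, Mul(Add(5, j), Mul(-2, j))), -1)) = Mul(8, Pow(Add(-5, Mul(-2, j, Add(5, j))), -1)))
Function('c')(d) = 11 (Function('c')(d) = Add(14, Mul(-1, 3)) = Add(14, -3) = 11)
Add(1438, Function('c')(Mul(4, Add(Function('P')(-2), x)))) = Add(1438, 11) = 1449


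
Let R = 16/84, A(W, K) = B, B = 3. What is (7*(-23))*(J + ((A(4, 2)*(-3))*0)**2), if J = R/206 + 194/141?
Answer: -1073088/4841 ≈ -221.67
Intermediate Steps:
A(W, K) = 3
R = 4/21 (R = 16*(1/84) = 4/21 ≈ 0.19048)
J = 46656/33887 (J = (4/21)/206 + 194/141 = (4/21)*(1/206) + 194*(1/141) = 2/2163 + 194/141 = 46656/33887 ≈ 1.3768)
(7*(-23))*(J + ((A(4, 2)*(-3))*0)**2) = (7*(-23))*(46656/33887 + ((3*(-3))*0)**2) = -161*(46656/33887 + (-9*0)**2) = -161*(46656/33887 + 0**2) = -161*(46656/33887 + 0) = -161*46656/33887 = -1073088/4841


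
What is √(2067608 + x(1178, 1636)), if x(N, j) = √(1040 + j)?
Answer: √(2067608 + 2*√669) ≈ 1437.9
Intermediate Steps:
√(2067608 + x(1178, 1636)) = √(2067608 + √(1040 + 1636)) = √(2067608 + √2676) = √(2067608 + 2*√669)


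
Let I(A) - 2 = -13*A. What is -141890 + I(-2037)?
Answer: -115407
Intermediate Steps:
I(A) = 2 - 13*A
-141890 + I(-2037) = -141890 + (2 - 13*(-2037)) = -141890 + (2 + 26481) = -141890 + 26483 = -115407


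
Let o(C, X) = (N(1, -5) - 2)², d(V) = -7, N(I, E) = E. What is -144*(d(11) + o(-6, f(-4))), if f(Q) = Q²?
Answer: -6048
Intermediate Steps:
o(C, X) = 49 (o(C, X) = (-5 - 2)² = (-7)² = 49)
-144*(d(11) + o(-6, f(-4))) = -144*(-7 + 49) = -144*42 = -6048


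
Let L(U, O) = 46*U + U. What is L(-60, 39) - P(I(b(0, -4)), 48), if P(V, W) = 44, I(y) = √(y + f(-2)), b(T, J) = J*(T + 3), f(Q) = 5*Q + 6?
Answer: -2864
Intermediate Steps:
f(Q) = 6 + 5*Q
b(T, J) = J*(3 + T)
I(y) = √(-4 + y) (I(y) = √(y + (6 + 5*(-2))) = √(y + (6 - 10)) = √(y - 4) = √(-4 + y))
L(U, O) = 47*U
L(-60, 39) - P(I(b(0, -4)), 48) = 47*(-60) - 1*44 = -2820 - 44 = -2864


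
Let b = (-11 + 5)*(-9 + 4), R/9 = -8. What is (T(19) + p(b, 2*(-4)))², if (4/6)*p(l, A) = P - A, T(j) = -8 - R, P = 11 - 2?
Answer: 32041/4 ≈ 8010.3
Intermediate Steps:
R = -72 (R = 9*(-8) = -72)
b = 30 (b = -6*(-5) = 30)
P = 9
T(j) = 64 (T(j) = -8 - 1*(-72) = -8 + 72 = 64)
p(l, A) = 27/2 - 3*A/2 (p(l, A) = 3*(9 - A)/2 = 27/2 - 3*A/2)
(T(19) + p(b, 2*(-4)))² = (64 + (27/2 - 3*(-4)))² = (64 + (27/2 - 3/2*(-8)))² = (64 + (27/2 + 12))² = (64 + 51/2)² = (179/2)² = 32041/4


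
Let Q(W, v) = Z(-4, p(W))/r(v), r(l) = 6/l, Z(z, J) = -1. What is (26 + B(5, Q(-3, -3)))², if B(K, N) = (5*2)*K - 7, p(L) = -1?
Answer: 4761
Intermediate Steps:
Q(W, v) = -v/6 (Q(W, v) = -1/(6/v) = -v/6)
B(K, N) = -7 + 10*K (B(K, N) = 10*K - 7 = -7 + 10*K)
(26 + B(5, Q(-3, -3)))² = (26 + (-7 + 10*5))² = (26 + (-7 + 50))² = (26 + 43)² = 69² = 4761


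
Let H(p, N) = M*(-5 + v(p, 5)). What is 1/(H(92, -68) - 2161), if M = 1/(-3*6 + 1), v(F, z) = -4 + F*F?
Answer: -17/45192 ≈ -0.00037617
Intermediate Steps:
v(F, z) = -4 + F²
M = -1/17 (M = 1/(-18 + 1) = 1/(-17) = -1/17 ≈ -0.058824)
H(p, N) = 9/17 - p²/17 (H(p, N) = -(-5 + (-4 + p²))/17 = -(-9 + p²)/17 = 9/17 - p²/17)
1/(H(92, -68) - 2161) = 1/((9/17 - 1/17*92²) - 2161) = 1/((9/17 - 1/17*8464) - 2161) = 1/((9/17 - 8464/17) - 2161) = 1/(-8455/17 - 2161) = 1/(-45192/17) = -17/45192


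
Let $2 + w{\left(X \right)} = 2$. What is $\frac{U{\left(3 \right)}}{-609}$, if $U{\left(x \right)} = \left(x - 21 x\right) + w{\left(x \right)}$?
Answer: $\frac{20}{203} \approx 0.098522$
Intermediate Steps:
$w{\left(X \right)} = 0$ ($w{\left(X \right)} = -2 + 2 = 0$)
$U{\left(x \right)} = - 20 x$ ($U{\left(x \right)} = \left(x - 21 x\right) + 0 = - 20 x + 0 = - 20 x$)
$\frac{U{\left(3 \right)}}{-609} = \frac{\left(-20\right) 3}{-609} = \left(-60\right) \left(- \frac{1}{609}\right) = \frac{20}{203}$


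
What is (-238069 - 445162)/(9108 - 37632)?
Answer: 683231/28524 ≈ 23.953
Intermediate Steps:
(-238069 - 445162)/(9108 - 37632) = -683231/(-28524) = -683231*(-1/28524) = 683231/28524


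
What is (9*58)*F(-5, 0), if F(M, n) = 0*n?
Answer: 0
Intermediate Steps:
F(M, n) = 0
(9*58)*F(-5, 0) = (9*58)*0 = 522*0 = 0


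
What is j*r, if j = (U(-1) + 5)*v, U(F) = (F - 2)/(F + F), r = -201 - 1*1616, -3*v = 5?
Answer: 118105/6 ≈ 19684.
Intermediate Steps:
v = -5/3 (v = -⅓*5 = -5/3 ≈ -1.6667)
r = -1817 (r = -201 - 1616 = -1817)
U(F) = (-2 + F)/(2*F) (U(F) = (-2 + F)/((2*F)) = (-2 + F)*(1/(2*F)) = (-2 + F)/(2*F))
j = -65/6 (j = ((½)*(-2 - 1)/(-1) + 5)*(-5/3) = ((½)*(-1)*(-3) + 5)*(-5/3) = (3/2 + 5)*(-5/3) = (13/2)*(-5/3) = -65/6 ≈ -10.833)
j*r = -65/6*(-1817) = 118105/6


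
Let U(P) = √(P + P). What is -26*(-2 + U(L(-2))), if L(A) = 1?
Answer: 52 - 26*√2 ≈ 15.230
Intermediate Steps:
U(P) = √2*√P (U(P) = √(2*P) = √2*√P)
-26*(-2 + U(L(-2))) = -26*(-2 + √2*√1) = -26*(-2 + √2*1) = -26*(-2 + √2) = 52 - 26*√2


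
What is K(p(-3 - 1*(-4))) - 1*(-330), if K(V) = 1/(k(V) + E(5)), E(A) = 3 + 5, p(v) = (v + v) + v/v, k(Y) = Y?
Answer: 3631/11 ≈ 330.09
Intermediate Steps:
p(v) = 1 + 2*v (p(v) = 2*v + 1 = 1 + 2*v)
E(A) = 8
K(V) = 1/(8 + V) (K(V) = 1/(V + 8) = 1/(8 + V))
K(p(-3 - 1*(-4))) - 1*(-330) = 1/(8 + (1 + 2*(-3 - 1*(-4)))) - 1*(-330) = 1/(8 + (1 + 2*(-3 + 4))) + 330 = 1/(8 + (1 + 2*1)) + 330 = 1/(8 + (1 + 2)) + 330 = 1/(8 + 3) + 330 = 1/11 + 330 = 3631/11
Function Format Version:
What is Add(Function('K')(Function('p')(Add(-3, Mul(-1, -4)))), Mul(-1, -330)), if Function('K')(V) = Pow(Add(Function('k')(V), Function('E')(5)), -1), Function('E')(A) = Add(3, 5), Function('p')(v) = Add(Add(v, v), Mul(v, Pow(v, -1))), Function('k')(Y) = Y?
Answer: Rational(3631, 11) ≈ 330.09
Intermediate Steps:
Function('p')(v) = Add(1, Mul(2, v)) (Function('p')(v) = Add(Mul(2, v), 1) = Add(1, Mul(2, v)))
Function('E')(A) = 8
Function('K')(V) = Pow(Add(8, V), -1) (Function('K')(V) = Pow(Add(V, 8), -1) = Pow(Add(8, V), -1))
Add(Function('K')(Function('p')(Add(-3, Mul(-1, -4)))), Mul(-1, -330)) = Add(Pow(Add(8, Add(1, Mul(2, Add(-3, Mul(-1, -4))))), -1), Mul(-1, -330)) = Add(Pow(Add(8, Add(1, Mul(2, Add(-3, 4)))), -1), 330) = Add(Pow(Add(8, Add(1, Mul(2, 1))), -1), 330) = Add(Pow(Add(8, Add(1, 2)), -1), 330) = Add(Pow(Add(8, 3), -1), 330) = Add(Pow(11, -1), 330) = Add(Rational(1, 11), 330) = Rational(3631, 11)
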